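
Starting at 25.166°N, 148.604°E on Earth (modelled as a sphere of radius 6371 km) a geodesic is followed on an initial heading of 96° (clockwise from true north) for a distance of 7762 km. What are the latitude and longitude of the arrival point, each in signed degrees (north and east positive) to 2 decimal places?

Angular distance δ = d/R = 7762/6371 = 1.21833 rad; initial bearing θ = 1.6755 rad.
sin φ₂ = sin φ₁ cos δ + cos φ₁ sin δ cos θ = (0.4252)(0.3452) + (0.9051)(0.9385)(-0.1045) = 0.0580, so φ₂ = 3.33°.
Δλ = atan2(sin θ sin δ cos φ₁, cos δ − sin φ₁ sin φ₂) = atan2(0.8448, 0.3205) = 69.221°.
λ₂ = 148.604° + 69.221° = 217.83° → -142.17° after wrapping to (−180°, 180°].

3.33°, -142.17°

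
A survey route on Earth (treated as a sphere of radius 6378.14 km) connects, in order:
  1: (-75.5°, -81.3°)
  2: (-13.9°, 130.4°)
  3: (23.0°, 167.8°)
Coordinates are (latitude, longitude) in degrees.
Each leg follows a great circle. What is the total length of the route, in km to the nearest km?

15640 km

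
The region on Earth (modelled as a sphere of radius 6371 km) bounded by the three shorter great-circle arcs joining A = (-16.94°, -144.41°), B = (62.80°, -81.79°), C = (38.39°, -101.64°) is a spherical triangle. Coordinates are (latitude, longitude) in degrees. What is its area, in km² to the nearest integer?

6488466 km²

Side lengths (central angles): a = 0.4749, b = 1.1924, c = 1.6289 rad; semiperimeter s = 1.6481.
By l'Huilier's theorem, tan(E/4) = √[tan(s/2) tan((s−a)/2) tan((s−b)/2) tan((s−c)/2)], giving spherical excess E = 0.1599 rad.
Area = E·R² = 0.1599 × (6371)² ≈ 6488466 km².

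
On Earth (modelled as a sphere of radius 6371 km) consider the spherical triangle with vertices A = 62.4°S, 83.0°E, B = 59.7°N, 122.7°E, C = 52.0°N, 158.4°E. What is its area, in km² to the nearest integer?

30201795 km²

Side lengths (central angles): a = 0.3692, b = 2.2478, c = 2.1960 rad; semiperimeter s = 2.4065.
By l'Huilier's theorem, tan(E/4) = √[tan(s/2) tan((s−a)/2) tan((s−b)/2) tan((s−c)/2)], giving spherical excess E = 0.7441 rad.
Area = E·R² = 0.7441 × (6371)² ≈ 30201795 km².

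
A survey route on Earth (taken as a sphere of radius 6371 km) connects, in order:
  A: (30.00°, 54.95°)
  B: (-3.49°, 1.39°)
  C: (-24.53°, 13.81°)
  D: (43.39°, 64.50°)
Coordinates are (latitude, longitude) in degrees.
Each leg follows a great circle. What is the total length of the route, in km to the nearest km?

18641 km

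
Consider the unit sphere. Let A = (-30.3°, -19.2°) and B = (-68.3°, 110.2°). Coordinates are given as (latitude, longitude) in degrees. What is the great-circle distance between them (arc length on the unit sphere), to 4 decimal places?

Let φ₁ = -0.5288 rad, φ₂ = -1.1921 rad, and Δλ = 2.2585 rad.
Haversine: a = sin²(Δφ/2) + cos φ₁ cos φ₂ sin²(Δλ/2) = 0.1060 + (0.8634)(0.3697)(0.8174) = 0.36693.
Central angle c = 2·arcsin(√a) = 1.30141 rad.
On the unit sphere the arc length equals the central angle: 1.3014.

1.3014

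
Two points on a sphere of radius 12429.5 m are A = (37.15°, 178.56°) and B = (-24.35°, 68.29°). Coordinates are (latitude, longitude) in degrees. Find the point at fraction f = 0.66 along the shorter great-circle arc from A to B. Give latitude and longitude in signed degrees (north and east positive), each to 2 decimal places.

Central angle δ = 2.0951 rad. Interpolating on the sphere with fraction f = 0.66:
P = [sin((1−f)δ)·A + sin(fδ)·B] / sin δ = 0.7550·A + 1.1348·B in Cartesian coordinates,
giving P = (-0.2192, 0.9756, -0.0119), i.e. latitude -0.68°, longitude 102.66°.

-0.68°, 102.66°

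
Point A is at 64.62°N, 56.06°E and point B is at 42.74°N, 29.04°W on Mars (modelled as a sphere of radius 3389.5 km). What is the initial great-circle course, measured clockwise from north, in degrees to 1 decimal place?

287.7°

Δλ = -85.100° = -1.4853 rad.
y = sin Δλ · cos φ₂ = (-0.9963)(0.7344) = -0.7318
x = cos φ₁ sin φ₂ − sin φ₁ cos φ₂ cos Δλ = (0.4286)(0.6787) − (0.9035)(0.7344)(0.0854) = 0.2342
θ = atan2(y, x) = -72.25°; adding 360° gives 287.7°.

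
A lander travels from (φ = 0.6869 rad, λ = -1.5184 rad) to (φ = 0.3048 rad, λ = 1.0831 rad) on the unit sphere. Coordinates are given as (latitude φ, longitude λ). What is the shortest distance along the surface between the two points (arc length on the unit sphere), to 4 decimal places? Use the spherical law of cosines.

With latitudes φ₁ = 39.356°, φ₂ = 17.464° and longitude difference Δλ = 149.055°:
cos c = sin φ₁ sin φ₂ + cos φ₁ cos φ₂ cos Δλ = (0.6341)(0.3001) + (0.7732)(0.9539)(-0.8577) = -0.44228,
so c = arccos(-0.44228) = 2.02894 rad.
On the unit sphere the arc length equals the central angle: 2.0289.

2.0289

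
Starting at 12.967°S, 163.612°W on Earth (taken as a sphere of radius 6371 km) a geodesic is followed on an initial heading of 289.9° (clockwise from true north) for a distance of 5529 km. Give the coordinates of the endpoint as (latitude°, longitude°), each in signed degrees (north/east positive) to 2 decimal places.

Angular distance δ = d/R = 5529/6371 = 0.86784 rad; initial bearing θ = 5.0597 rad.
sin φ₂ = sin φ₁ cos δ + cos φ₁ sin δ cos θ = (-0.2244)(0.6465) + (0.9745)(0.7629)(0.3404) = 0.1080, so φ₂ = 6.20°.
Δλ = atan2(sin θ sin δ cos φ₁, cos δ − sin φ₁ sin φ₂) = atan2(-0.6991, 0.6707) = -46.187°.
λ₂ = -163.612° − 46.187° = -209.80° → 150.20° after wrapping to (−180°, 180°].

6.20°, 150.20°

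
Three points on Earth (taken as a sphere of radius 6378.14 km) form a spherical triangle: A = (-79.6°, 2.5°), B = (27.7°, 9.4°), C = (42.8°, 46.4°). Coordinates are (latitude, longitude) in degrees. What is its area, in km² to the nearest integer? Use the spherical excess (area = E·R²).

33038781 km²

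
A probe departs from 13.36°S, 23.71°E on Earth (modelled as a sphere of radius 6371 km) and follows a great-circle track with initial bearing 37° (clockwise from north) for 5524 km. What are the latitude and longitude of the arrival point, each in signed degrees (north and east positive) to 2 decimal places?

26.29°, 54.49°

Angular distance δ = d/R = 5524/6371 = 0.86705 rad; initial bearing θ = 0.6458 rad.
sin φ₂ = sin φ₁ cos δ + cos φ₁ sin δ cos θ = (-0.2311)(0.6471) + (0.9729)(0.7624)(0.7986) = 0.4429, so φ₂ = 26.29°.
Δλ = atan2(sin θ sin δ cos φ₁, cos δ − sin φ₁ sin φ₂) = atan2(0.4464, 0.7494) = 30.782°.
λ₂ = 23.710° + 30.782° = 54.49°.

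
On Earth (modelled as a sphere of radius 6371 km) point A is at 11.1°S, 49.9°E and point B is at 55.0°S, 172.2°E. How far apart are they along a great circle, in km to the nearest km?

Let φ₁ = -0.1937 rad, φ₂ = -0.9599 rad, and Δλ = 2.1345 rad.
cos c = sin φ₁ sin φ₂ + cos φ₁ cos φ₂ cos Δλ = (-0.1925)(-0.8192) + (0.9813)(0.5736)(-0.5344) = -0.14305,
so c = arccos(-0.14305) = 1.71434 rad.
Distance = R·c = 6371 × 1.7143 ≈ 10922 km.

10922 km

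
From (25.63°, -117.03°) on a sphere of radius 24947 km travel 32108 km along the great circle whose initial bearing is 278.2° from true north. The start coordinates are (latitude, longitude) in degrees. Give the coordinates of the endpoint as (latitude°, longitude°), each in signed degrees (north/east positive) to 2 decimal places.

14.16°, 164.46°

Angular distance δ = d/R = 32108/24947 = 1.28705 rad; initial bearing θ = 4.8555 rad.
sin φ₂ = sin φ₁ cos δ + cos φ₁ sin δ cos θ = (0.4326)(0.2800) + (0.9016)(0.9600)(0.1426) = 0.2445, so φ₂ = 14.16°.
Δλ = atan2(sin θ sin δ cos φ₁, cos δ − sin φ₁ sin φ₂) = atan2(-0.8567, 0.1742) = -78.508°.
λ₂ = -117.030° − 78.508° = -195.54° → 164.46° after wrapping to (−180°, 180°].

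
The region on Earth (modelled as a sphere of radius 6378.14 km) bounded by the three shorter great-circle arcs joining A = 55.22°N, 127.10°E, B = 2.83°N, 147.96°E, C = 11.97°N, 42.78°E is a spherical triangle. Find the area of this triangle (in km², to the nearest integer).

Side lengths (central angles): a = 1.8189, b = 1.3433, c = 0.9607 rad; semiperimeter s = 2.0615.
By l'Huilier's theorem, tan(E/4) = √[tan(s/2) tan((s−a)/2) tan((s−b)/2) tan((s−c)/2)], giving spherical excess E = 0.8523 rad.
Area = E·R² = 0.8523 × (6378.14)² ≈ 34674009 km².

34674009 km²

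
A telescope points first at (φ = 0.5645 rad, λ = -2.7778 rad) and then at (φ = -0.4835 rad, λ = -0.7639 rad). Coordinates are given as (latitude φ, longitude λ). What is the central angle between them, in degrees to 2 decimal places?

124.71°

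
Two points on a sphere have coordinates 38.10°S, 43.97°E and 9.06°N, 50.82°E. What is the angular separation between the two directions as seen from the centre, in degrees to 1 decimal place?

47.6°

Let φ₁ = -0.6650 rad, φ₂ = 0.1581 rad, and Δλ = 0.1196 rad.
cos c = sin φ₁ sin φ₂ + cos φ₁ cos φ₂ cos Δλ = (-0.6170)(0.1575) + (0.7869)(0.9875)(0.9929) = 0.67441,
so c = arccos(0.67441) = 0.83064 rad.
So the angular separation is 47.6°.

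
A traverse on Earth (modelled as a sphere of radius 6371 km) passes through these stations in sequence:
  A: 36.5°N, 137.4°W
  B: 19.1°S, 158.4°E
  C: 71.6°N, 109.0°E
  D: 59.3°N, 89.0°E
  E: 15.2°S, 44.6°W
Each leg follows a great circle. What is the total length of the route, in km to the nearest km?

Leg A→B: central angle 1.4344 rad, distance 9138.6 km.
Leg B→C: central angle 1.6874 rad, distance 10750.7 km.
Leg C→D: central angle 0.2563 rad, distance 1633.1 km.
Leg D→E: central angle 2.1715 rad, distance 13834.5 km.
Total: 9138.6 + 10750.7 + 1633.1 + 13834.5 ≈ 35357 km.

35357 km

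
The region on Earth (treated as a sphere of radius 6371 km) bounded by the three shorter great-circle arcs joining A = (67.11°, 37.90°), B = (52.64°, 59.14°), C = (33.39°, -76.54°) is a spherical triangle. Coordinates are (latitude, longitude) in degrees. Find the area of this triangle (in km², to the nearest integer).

1489916 km²

Side lengths (central angles): a = 1.4958, b = 1.1890, c = 0.3103 rad; semiperimeter s = 1.4975.
By l'Huilier's theorem, tan(E/4) = √[tan(s/2) tan((s−a)/2) tan((s−b)/2) tan((s−c)/2)], giving spherical excess E = 0.0367 rad.
Area = E·R² = 0.0367 × (6371)² ≈ 1489916 km².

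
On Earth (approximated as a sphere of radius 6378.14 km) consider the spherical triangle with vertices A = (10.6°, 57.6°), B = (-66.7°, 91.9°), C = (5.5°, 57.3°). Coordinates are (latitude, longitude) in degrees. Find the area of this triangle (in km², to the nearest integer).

Side lengths (central angles): a = 1.3325, b = 0.0892, c = 1.4180 rad; semiperimeter s = 1.4198.
By l'Huilier's theorem, tan(E/4) = √[tan(s/2) tan((s−a)/2) tan((s−b)/2) tan((s−c)/2)], giving spherical excess E = 0.0208 rad.
Area = E·R² = 0.0208 × (6378.14)² ≈ 847337 km².

847337 km²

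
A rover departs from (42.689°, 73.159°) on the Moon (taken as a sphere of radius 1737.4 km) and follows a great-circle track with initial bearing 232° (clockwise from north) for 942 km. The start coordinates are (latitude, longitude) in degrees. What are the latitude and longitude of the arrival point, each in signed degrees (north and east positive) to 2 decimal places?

Angular distance δ = d/R = 942/1737.4 = 0.54219 rad; initial bearing θ = 4.0492 rad.
sin φ₂ = sin φ₁ cos δ + cos φ₁ sin δ cos θ = (0.6780)(0.8566) + (0.7350)(0.5160)(-0.6157) = 0.3473, so φ₂ = 20.32°.
Δλ = atan2(sin θ sin δ cos φ₁, cos δ − sin φ₁ sin φ₂) = atan2(-0.2989, 0.6211) = -25.697°.
λ₂ = 73.159° − 25.697° = 47.46°.

20.32°, 47.46°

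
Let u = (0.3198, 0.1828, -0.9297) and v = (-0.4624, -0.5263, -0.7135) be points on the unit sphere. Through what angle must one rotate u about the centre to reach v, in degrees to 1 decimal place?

u·v = 0.4193; |u| = 1.0000, |v| = 0.9999.
cos θ = (u·v)/(|u||v|) = 0.4193, so θ = 65.2°.

65.2°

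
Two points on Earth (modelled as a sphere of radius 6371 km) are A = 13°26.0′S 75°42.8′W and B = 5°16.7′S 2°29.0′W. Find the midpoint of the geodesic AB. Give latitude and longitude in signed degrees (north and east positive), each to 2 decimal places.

-11.60°, -38.60°

Central angle δ = 1.2652 rad. Interpolating on the sphere with fraction f = 0.5:
P = [sin((1−f)δ)·A + sin(fδ)·B] / sin δ = 0.6200·A + 0.6200·B in Cartesian coordinates,
giving P = (0.7656, -0.6111, -0.2011), i.e. latitude -11.60°, longitude -38.60°.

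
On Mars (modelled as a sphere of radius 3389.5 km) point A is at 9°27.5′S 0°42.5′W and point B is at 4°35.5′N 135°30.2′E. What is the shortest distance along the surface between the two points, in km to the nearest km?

8063 km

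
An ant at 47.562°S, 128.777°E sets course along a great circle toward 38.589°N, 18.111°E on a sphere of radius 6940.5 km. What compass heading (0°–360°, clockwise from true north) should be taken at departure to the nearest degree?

287°

Δλ = -110.666° = -1.9315 rad.
y = sin Δλ · cos φ₂ = (-0.9357)(0.7816) = -0.7313
x = cos φ₁ sin φ₂ − sin φ₁ cos φ₂ cos Δλ = (0.6748)(0.6237) − (-0.7380)(0.7816)(-0.3529) = 0.2173
θ = atan2(y, x) = -73.45°; adding 360° gives 287°.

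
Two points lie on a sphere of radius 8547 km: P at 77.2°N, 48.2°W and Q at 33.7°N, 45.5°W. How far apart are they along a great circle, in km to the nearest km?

6492 km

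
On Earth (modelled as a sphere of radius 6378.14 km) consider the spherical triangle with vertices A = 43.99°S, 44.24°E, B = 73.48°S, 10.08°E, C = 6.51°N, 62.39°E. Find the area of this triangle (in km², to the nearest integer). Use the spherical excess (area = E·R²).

Side lengths (central angles): a = 1.5067, b = 0.9267, c = 0.5824 rad; semiperimeter s = 1.5079.
By l'Huilier's theorem, tan(E/4) = √[tan(s/2) tan((s−a)/2) tan((s−b)/2) tan((s−c)/2)], giving spherical excess E = 0.0361 rad.
Area = E·R² = 0.0361 × (6378.14)² ≈ 1470488 km².

1470488 km²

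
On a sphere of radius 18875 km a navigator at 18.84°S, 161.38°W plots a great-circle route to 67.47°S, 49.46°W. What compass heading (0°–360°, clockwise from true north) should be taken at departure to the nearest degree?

159°

With φ₁ = -0.3288, φ₂ = -1.1776, Δλ = 1.9534 rad, the forward-azimuth formula gives
θ = atan2( sin Δλ cos φ₂ , cos φ₁ sin φ₂ − sin φ₁ cos φ₂ cos Δλ ) = atan2(0.3555, -0.9204) = 158.88°.
So the initial bearing is 159°.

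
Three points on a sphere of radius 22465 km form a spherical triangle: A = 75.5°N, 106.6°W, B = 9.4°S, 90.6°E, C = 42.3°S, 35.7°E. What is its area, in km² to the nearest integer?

995987023 km²

Side lengths (central angles): a = 1.0128, b = 2.4949, c = 1.9759 rad; semiperimeter s = 2.7418.
By l'Huilier's theorem, tan(E/4) = √[tan(s/2) tan((s−a)/2) tan((s−b)/2) tan((s−c)/2)], giving spherical excess E = 1.9735 rad.
Area = E·R² = 1.9735 × (22465)² ≈ 995987023 km².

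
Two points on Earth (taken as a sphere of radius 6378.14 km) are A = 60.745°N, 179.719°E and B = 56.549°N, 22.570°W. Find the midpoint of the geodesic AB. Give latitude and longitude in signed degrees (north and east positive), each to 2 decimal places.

The central angle between A and B is δ = 1.0716 rad.
With f = 0.5, the slerp weights are sin((1−f)δ)/sin δ = 0.5815 and sin(fδ)/sin δ = 0.5815.
Weighted sum of the unit vectors: (0.5815)·(-0.4887,0.0024,0.8725) + (0.5815)·(0.5090,-0.2116,0.8344) = (0.0118, -0.1216, 0.9925).
Converting back: φ = atan2(z, √(x²+y²)) = 82.98°, λ = atan2(y, x) = -84.45°.

82.98°, -84.45°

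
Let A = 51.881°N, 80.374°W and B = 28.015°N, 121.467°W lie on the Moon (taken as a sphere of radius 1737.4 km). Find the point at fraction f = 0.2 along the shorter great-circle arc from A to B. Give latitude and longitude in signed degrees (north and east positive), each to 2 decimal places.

48.46°, -91.24°

The central angle between A and B is δ = 0.6757 rad.
With f = 0.2, the slerp weights are sin((1−f)δ)/sin δ = 0.8228 and sin(fδ)/sin δ = 0.2154.
Weighted sum of the unit vectors: (0.8228)·(0.1032,-0.6086,0.7867) + (0.2154)·(-0.4608,-0.7530,0.4697) = (-0.0143, -0.6630, 0.7485).
Converting back: φ = atan2(z, √(x²+y²)) = 48.46°, λ = atan2(y, x) = -91.24°.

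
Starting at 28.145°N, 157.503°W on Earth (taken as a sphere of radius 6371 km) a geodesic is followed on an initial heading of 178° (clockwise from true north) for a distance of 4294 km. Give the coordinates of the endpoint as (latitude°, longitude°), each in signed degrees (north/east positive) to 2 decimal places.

Angular distance δ = d/R = 4294/6371 = 0.67399 rad; initial bearing θ = 3.1067 rad.
sin φ₂ = sin φ₁ cos δ + cos φ₁ sin δ cos θ = (0.4717)(0.7813) + (0.8818)(0.6241)(-0.9994) = -0.1814, so φ₂ = -10.45°.
Δλ = atan2(sin θ sin δ cos φ₁, cos δ − sin φ₁ sin φ₂) = atan2(0.0192, 0.8669) = 1.269°.
λ₂ = -157.503° + 1.269° = -156.23°.

-10.45°, -156.23°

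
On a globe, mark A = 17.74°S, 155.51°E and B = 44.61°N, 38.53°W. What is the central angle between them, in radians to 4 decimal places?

Let φ₁ = -0.3096 rad, φ₂ = 0.7786 rad, and Δλ = 2.8965 rad.
cos c = sin φ₁ sin φ₂ + cos φ₁ cos φ₂ cos Δλ = (-0.3047)(0.7023) + (0.9524)(0.7119)(-0.9701) = -0.87178,
so c = arccos(-0.87178) = 2.62962 rad.
So the angular separation is 2.6296 rad.

2.6296 rad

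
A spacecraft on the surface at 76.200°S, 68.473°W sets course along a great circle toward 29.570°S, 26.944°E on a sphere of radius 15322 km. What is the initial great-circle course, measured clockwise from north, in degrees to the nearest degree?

103°

With φ₁ = -1.3299, φ₂ = -0.5161, Δλ = 1.6653 rad, the forward-azimuth formula gives
θ = atan2( sin Δλ cos φ₂ , cos φ₁ sin φ₂ − sin φ₁ cos φ₂ cos Δλ ) = atan2(0.8659, -0.1975) = 102.85°.
So the initial bearing is 103°.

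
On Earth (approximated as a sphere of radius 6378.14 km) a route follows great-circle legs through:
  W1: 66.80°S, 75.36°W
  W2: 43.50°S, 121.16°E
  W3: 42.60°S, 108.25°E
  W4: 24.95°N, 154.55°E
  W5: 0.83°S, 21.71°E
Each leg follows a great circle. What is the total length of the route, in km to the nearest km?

Leg W1→W2: central angle 1.2039 rad, distance 7678.6 km.
Leg W2→W3: central angle 0.1652 rad, distance 1053.9 km.
Leg W3→W4: central angle 1.3943 rad, distance 8893.1 km.
Leg W4→W5: central angle 2.2428 rad, distance 14304.8 km.
Total: 7678.6 + 1053.9 + 8893.1 + 14304.8 ≈ 31930 km.

31930 km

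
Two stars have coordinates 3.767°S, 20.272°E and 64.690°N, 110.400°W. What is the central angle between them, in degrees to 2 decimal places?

With latitudes φ₁ = -3.767°, φ₂ = 64.690° and longitude difference Δλ = -130.672°:
Haversine: a = sin²(Δφ/2) + cos φ₁ cos φ₂ sin²(Δλ/2) = 0.3164 + (0.9978)(0.4275)(0.8259) = 0.66871.
Central angle c = 2·arcsin(√a) = 1.91497 rad.
So the angular separation is 109.72°.

109.72°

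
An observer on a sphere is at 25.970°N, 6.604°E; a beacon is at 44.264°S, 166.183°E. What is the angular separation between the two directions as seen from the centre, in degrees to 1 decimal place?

155.4°

With latitudes φ₁ = 25.970°, φ₂ = -44.264° and longitude difference Δλ = 159.579°:
cos c = sin φ₁ sin φ₂ + cos φ₁ cos φ₂ cos Δλ = (0.4379)(-0.6980) + (0.8990)(0.7161)(-0.9372) = -0.90900,
so c = arccos(-0.90900) = 2.71167 rad.
So the angular separation is 155.4°.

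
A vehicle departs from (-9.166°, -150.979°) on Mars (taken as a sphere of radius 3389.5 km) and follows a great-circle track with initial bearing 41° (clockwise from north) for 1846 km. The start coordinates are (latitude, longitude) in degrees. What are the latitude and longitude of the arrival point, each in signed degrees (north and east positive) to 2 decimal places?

14.46°, -130.43°

Angular distance δ = d/R = 1846/3389.5 = 0.54462 rad; initial bearing θ = 0.7156 rad.
sin φ₂ = sin φ₁ cos δ + cos φ₁ sin δ cos θ = (-0.1593)(0.8553) + (0.9872)(0.5181)(0.7547) = 0.2498, so φ₂ = 14.46°.
Δλ = atan2(sin θ sin δ cos φ₁, cos δ − sin φ₁ sin φ₂) = atan2(0.3356, 0.8951) = 20.550°.
λ₂ = -150.979° + 20.550° = -130.43°.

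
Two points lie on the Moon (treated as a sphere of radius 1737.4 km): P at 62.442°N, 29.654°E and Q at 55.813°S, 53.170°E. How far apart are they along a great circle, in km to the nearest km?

3629 km

Let φ₁ = 1.0898 rad, φ₂ = -0.9741 rad, and Δλ = 0.4104 rad.
cos c = sin φ₁ sin φ₂ + cos φ₁ cos φ₂ cos Δλ = (0.8865)(-0.8272) + (0.4626)(0.5619)(0.9169) = -0.49499,
so c = arccos(-0.49499) = 2.08862 rad.
Distance = R·c = 1737.4 × 2.0886 ≈ 3629 km.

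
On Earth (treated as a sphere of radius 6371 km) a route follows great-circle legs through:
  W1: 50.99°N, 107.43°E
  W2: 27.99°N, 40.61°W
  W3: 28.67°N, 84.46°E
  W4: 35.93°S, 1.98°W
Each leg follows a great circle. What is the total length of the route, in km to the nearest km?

Leg W1→W2: central angle 1.6779 rad, distance 10689.9 km.
Leg W2→W3: central angle 1.7926 rad, distance 11420.7 km.
Leg W3→W4: central angle 1.8105 rad, distance 11534.7 km.
Total: 10689.9 + 11420.7 + 11534.7 ≈ 33645 km.

33645 km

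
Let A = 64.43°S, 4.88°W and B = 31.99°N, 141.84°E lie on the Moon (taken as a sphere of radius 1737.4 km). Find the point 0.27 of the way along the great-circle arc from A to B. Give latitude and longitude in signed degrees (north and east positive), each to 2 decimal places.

-62.29°, 88.88°

Central angle δ = 2.4717 rad. Interpolating on the sphere with fraction f = 0.27:
P = [sin((1−f)δ)·A + sin(fδ)·B] / sin δ = 1.5669·A + 0.9969·B in Cartesian coordinates,
giving P = (0.0091, 0.4649, -0.8853), i.e. latitude -62.29°, longitude 88.88°.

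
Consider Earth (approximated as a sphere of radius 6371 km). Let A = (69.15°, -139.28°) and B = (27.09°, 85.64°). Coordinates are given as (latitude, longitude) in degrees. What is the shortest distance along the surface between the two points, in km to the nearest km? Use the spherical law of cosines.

8717 km

In radians: φ₁ = 1.2069, φ₂ = 0.4728, Δλ = -135.080° = -2.3576 rad.
cos c = sin φ₁ sin φ₂ + cos φ₁ cos φ₂ cos Δλ = (0.9345)(0.4554) + (0.3559)(0.8903)(-0.7081) = 0.20119,
so c = arccos(0.20119) = 1.36822 rad.
Distance = R·c = 6371 × 1.3682 ≈ 8717 km.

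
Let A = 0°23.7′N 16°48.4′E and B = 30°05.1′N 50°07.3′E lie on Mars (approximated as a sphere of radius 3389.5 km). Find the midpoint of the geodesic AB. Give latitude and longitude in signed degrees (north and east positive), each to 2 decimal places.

15.87°, 32.23°

The central angle between A and B is δ = 0.7575 rad.
With f = 0.5, the slerp weights are sin((1−f)δ)/sin δ = 0.5381 and sin(fδ)/sin δ = 0.5381.
Weighted sum of the unit vectors: (0.5381)·(0.9573,0.2891,0.0069) + (0.5381)·(0.5548,0.6640,0.5013) = (0.8137, 0.5129, 0.2735).
Converting back: φ = atan2(z, √(x²+y²)) = 15.87°, λ = atan2(y, x) = 32.23°.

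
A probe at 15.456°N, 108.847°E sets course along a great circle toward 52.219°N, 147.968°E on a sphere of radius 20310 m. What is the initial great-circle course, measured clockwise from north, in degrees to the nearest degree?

31°

Δλ = 39.121° = 0.6828 rad.
y = sin Δλ · cos φ₂ = (0.6310)(0.6126) = 0.3866
x = cos φ₁ sin φ₂ − sin φ₁ cos φ₂ cos Δλ = (0.9638)(0.7904) − (0.2665)(0.6126)(0.7758) = 0.6351
θ = atan2(y, x) = 31.33°, so the bearing is 31°.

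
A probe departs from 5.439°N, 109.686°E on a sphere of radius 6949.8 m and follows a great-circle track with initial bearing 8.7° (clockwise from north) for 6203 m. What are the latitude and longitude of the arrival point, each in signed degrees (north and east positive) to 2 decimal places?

Angular distance δ = d/R = 6203/6949.8 = 0.89254 rad; initial bearing θ = 0.1518 rad.
sin φ₂ = sin φ₁ cos δ + cos φ₁ sin δ cos θ = (0.0948)(0.6274) + (0.9955)(0.7787)(0.9885) = 0.8257, so φ₂ = 55.66°.
Δλ = atan2(sin θ sin δ cos φ₁, cos δ − sin φ₁ sin φ₂) = atan2(0.1173, 0.5492) = 12.052°.
λ₂ = 109.686° + 12.052° = 121.74°.

55.66°, 121.74°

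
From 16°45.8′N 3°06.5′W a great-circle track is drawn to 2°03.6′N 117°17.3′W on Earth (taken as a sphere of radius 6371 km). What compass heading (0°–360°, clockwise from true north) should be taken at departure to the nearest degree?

279°

Δλ = -114.180° = -1.9928 rad.
y = sin Δλ · cos φ₂ = (-0.9123)(0.9994) = -0.9117
x = cos φ₁ sin φ₂ − sin φ₁ cos φ₂ cos Δλ = (0.9575)(0.0359) − (0.2884)(0.9994)(-0.4096) = 0.1525
θ = atan2(y, x) = -80.51°; adding 360° gives 279°.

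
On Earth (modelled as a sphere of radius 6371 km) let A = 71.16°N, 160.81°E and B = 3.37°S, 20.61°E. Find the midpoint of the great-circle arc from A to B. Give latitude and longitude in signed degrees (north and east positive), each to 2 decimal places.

48.76°, 36.02°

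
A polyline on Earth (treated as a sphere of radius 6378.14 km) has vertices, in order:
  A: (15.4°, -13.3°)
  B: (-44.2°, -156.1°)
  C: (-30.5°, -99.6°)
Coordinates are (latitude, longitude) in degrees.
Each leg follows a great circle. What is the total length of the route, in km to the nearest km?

20411 km

Leg A→B: central angle 2.3975 rad, distance 15291.3 km.
Leg B→C: central angle 0.8027 rad, distance 5119.7 km.
Total: 15291.3 + 5119.7 ≈ 20411 km.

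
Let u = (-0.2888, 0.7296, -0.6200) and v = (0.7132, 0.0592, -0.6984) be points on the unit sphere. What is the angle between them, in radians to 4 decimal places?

1.2972 rad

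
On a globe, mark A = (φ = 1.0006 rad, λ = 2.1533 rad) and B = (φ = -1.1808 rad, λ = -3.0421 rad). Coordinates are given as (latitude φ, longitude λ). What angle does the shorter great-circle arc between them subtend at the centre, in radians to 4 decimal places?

With latitudes φ₁ = 57.330°, φ₂ = -67.655° and longitude difference Δλ = 62.326°:
cos c = sin φ₁ sin φ₂ + cos φ₁ cos φ₂ cos Δλ = (0.8418)(-0.9249) + (0.5398)(0.3802)(0.4644) = -0.68327,
so c = arccos(-0.68327) = 2.32303 rad.
So the angular separation is 2.3230 rad.

2.3230 rad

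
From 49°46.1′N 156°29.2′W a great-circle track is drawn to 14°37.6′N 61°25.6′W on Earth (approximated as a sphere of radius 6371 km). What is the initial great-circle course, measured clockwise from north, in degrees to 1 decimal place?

Δλ = 95.060° = 1.6591 rad.
y = sin Δλ · cos φ₂ = (0.9961)(0.9676) = 0.9638
x = cos φ₁ sin φ₂ − sin φ₁ cos φ₂ cos Δλ = (0.6459)(0.2525) − (0.7634)(0.9676)(-0.0882) = 0.2282
θ = atan2(y, x) = 76.68°, so the bearing is 76.7°.

76.7°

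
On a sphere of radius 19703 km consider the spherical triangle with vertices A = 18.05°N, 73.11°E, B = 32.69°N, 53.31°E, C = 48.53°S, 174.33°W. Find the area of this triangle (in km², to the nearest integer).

19414817 km²

Side lengths (central angles): a = 2.4658, b = 2.0643, c = 0.4021 rad; semiperimeter s = 2.4661.
By l'Huilier's theorem, tan(E/4) = √[tan(s/2) tan((s−a)/2) tan((s−b)/2) tan((s−c)/2)], giving spherical excess E = 0.0500 rad.
Area = E·R² = 0.0500 × (19703)² ≈ 19414817 km².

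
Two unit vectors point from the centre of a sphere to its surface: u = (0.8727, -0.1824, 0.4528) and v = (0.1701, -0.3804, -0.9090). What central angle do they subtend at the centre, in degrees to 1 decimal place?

101.2°

u·v = -0.1938; |u| = 1.0000, |v| = 1.0000.
cos θ = (u·v)/(|u||v|) = -0.1938, so θ = 101.2°.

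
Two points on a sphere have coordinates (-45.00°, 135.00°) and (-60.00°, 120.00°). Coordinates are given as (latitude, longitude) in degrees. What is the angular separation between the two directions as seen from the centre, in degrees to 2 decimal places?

With latitudes φ₁ = -45.000°, φ₂ = -60.000° and longitude difference Δλ = -15.000°:
Haversine: a = sin²(Δφ/2) + cos φ₁ cos φ₂ sin²(Δλ/2) = 0.0170 + (0.7071)(0.5000)(0.0170) = 0.02306.
Central angle c = 2·arcsin(√a) = 0.30489 rad.
So the angular separation is 17.47°.

17.47°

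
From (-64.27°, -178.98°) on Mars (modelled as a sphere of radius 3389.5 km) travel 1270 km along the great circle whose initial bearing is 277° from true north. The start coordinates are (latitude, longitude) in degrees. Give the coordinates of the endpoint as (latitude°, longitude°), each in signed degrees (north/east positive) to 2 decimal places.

-54.98°, 141.74°

Angular distance δ = d/R = 1270/3389.5 = 0.37469 rad; initial bearing θ = 4.8346 rad.
sin φ₂ = sin φ₁ cos δ + cos φ₁ sin δ cos θ = (-0.9008)(0.9306) + (0.4341)(0.3660)(0.1219) = -0.8190, so φ₂ = -54.98°.
Δλ = atan2(sin θ sin δ cos φ₁, cos δ − sin φ₁ sin φ₂) = atan2(-0.1577, 0.1928) = -39.276°.
λ₂ = -178.980° − 39.276° = -218.26° → 141.74° after wrapping to (−180°, 180°].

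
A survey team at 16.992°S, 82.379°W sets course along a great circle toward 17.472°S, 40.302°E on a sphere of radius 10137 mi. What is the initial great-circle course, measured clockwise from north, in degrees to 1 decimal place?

118.6°

With φ₁ = -0.2966, φ₂ = -0.3049, Δλ = 2.1412 rad, the forward-azimuth formula gives
θ = atan2( sin Δλ cos φ₂ , cos φ₁ sin φ₂ − sin φ₁ cos φ₂ cos Δλ ) = atan2(0.8029, -0.4377) = 118.60°.
So the initial bearing is 118.6°.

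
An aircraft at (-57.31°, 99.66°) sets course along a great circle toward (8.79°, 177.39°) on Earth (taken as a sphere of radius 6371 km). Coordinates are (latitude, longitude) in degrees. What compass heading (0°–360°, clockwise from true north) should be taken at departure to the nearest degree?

With φ₁ = -1.0002, φ₂ = 0.1534, Δλ = 1.3566 rad, the forward-azimuth formula gives
θ = atan2( sin Δλ cos φ₂ , cos φ₁ sin φ₂ − sin φ₁ cos φ₂ cos Δλ ) = atan2(0.9657, 0.2593) = 74.97°.
So the initial bearing is 75°.

75°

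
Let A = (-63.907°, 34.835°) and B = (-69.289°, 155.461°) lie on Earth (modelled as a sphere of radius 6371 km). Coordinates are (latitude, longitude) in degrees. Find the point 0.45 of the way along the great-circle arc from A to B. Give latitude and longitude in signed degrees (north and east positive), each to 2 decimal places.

-77.03°, 75.61°

The central angle between A and B is δ = 0.7062 rad.
With f = 0.45, the slerp weights are sin((1−f)δ)/sin δ = 0.5836 and sin(fδ)/sin δ = 0.4815.
Weighted sum of the unit vectors: (0.5836)·(0.3610,0.2512,-0.8981) + (0.4815)·(-0.3217,0.1469,-0.9354) = (0.0558, 0.2173, -0.9745).
Converting back: φ = atan2(z, √(x²+y²)) = -77.03°, λ = atan2(y, x) = 75.61°.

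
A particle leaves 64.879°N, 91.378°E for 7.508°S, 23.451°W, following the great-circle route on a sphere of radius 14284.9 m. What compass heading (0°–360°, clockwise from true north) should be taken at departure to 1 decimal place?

289.7°

Δλ = -114.829° = -2.0041 rad.
y = sin Δλ · cos φ₂ = (-0.9076)(0.9914) = -0.8998
x = cos φ₁ sin φ₂ − sin φ₁ cos φ₂ cos Δλ = (0.4245)(-0.1307) − (0.9054)(0.9914)(-0.4199) = 0.3215
θ = atan2(y, x) = -70.34°; adding 360° gives 289.7°.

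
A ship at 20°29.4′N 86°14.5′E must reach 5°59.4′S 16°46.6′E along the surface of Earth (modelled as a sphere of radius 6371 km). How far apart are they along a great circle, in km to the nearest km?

8131 km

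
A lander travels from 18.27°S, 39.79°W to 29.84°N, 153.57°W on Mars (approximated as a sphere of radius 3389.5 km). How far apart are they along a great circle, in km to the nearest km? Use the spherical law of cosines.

In radians: φ₁ = -0.3189, φ₂ = 0.5208, Δλ = -113.780° = -1.9858 rad.
cos c = sin φ₁ sin φ₂ + cos φ₁ cos φ₂ cos Δλ = (-0.3135)(0.4976) + (0.9496)(0.8674)(-0.4032) = -0.48812,
so c = arccos(-0.48812) = 2.08073 rad.
Distance = R·c = 3389.5 × 2.0807 ≈ 7053 km.

7053 km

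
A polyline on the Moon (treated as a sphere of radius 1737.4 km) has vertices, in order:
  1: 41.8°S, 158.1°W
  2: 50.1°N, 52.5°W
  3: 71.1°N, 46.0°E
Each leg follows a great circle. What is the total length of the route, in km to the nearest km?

5329 km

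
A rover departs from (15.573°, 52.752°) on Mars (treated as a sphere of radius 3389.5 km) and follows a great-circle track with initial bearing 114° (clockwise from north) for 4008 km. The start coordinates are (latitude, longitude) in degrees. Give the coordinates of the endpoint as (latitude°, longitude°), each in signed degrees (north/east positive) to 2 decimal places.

-15.13°, 113.90°

Angular distance δ = d/R = 4008/3389.5 = 1.18248 rad; initial bearing θ = 1.9897 rad.
sin φ₂ = sin φ₁ cos δ + cos φ₁ sin δ cos θ = (0.2685)(0.3786) + (0.9633)(0.9255)(-0.4067) = -0.2610, so φ₂ = -15.13°.
Δλ = atan2(sin θ sin δ cos φ₁, cos δ − sin φ₁ sin φ₂) = atan2(0.8145, 0.4487) = 61.150°.
λ₂ = 52.752° + 61.150° = 113.90°.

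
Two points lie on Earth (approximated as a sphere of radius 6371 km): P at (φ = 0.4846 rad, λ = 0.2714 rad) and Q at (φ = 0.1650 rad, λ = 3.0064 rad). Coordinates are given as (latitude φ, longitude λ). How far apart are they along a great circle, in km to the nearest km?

Let φ₁ = 0.4846 rad, φ₂ = 0.1650 rad, and Δλ = 2.7350 rad.
Haversine: a = sin²(Δφ/2) + cos φ₁ cos φ₂ sin²(Δλ/2) = 0.0253 + (0.8849)(0.9864)(0.9592) = 0.86258.
Central angle c = 2·arcsin(√a) = 2.38207 rad.
Distance = R·c = 6371 × 2.3821 ≈ 15176 km.

15176 km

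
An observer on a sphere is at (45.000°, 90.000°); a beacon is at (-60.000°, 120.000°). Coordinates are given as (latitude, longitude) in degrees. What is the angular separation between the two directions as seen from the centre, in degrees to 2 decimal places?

107.83°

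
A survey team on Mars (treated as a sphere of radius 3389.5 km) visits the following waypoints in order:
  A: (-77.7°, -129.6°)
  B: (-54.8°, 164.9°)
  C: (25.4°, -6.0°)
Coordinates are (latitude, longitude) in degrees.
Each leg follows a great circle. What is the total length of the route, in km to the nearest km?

Leg A→B: central angle 0.5561 rad, distance 1885.0 km.
Leg B→C: central angle 2.6153 rad, distance 8864.5 km.
Total: 1885.0 + 8864.5 ≈ 10749 km.

10749 km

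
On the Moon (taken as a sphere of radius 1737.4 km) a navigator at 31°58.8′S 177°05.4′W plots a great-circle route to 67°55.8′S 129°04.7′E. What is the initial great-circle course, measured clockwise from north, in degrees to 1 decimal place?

With φ₁ = -0.5582, φ₂ = -1.1856, Δλ = -0.9395 rad, the forward-azimuth formula gives
θ = atan2( sin Δλ cos φ₂ , cos φ₁ sin φ₂ − sin φ₁ cos φ₂ cos Δλ ) = atan2(-0.3033, -0.6686) = -155.60°.
Adding 360° brings this into [0°, 360°): 204.4°.

204.4°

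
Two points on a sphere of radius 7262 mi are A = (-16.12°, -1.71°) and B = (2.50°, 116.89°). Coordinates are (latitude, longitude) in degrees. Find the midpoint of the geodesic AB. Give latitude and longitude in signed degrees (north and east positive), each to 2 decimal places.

-13.16°, 59.48°

Central angle δ = 2.0618 rad. Interpolating on the sphere with fraction f = 0.5:
P = [sin((1−f)δ)·A + sin(fδ)·B] / sin δ = 0.9727·A + 0.9727·B in Cartesian coordinates,
giving P = (0.4945, 0.8388, -0.2276), i.e. latitude -13.16°, longitude 59.48°.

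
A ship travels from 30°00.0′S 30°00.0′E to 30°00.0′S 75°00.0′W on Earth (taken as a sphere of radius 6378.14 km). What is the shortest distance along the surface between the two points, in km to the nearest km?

In radians: φ₁ = -0.5236, φ₂ = -0.5236, Δλ = -105.000° = -1.8326 rad.
Haversine: a = sin²(Δφ/2) + cos φ₁ cos φ₂ sin²(Δλ/2) = 0.0000 + (0.8660)(0.8660)(0.6294) = 0.47206.
Central angle c = 2·arcsin(√a) = 1.51488 rad.
Distance = R·c = 6378.14 × 1.5149 ≈ 9662 km.

9662 km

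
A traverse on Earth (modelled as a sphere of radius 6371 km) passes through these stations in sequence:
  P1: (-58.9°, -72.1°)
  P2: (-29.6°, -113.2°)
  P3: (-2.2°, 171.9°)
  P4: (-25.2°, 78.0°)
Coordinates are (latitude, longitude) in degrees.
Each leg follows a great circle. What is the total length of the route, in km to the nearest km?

23218 km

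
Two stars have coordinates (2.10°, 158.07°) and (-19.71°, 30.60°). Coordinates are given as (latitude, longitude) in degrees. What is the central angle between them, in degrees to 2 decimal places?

125.78°

With latitudes φ₁ = 2.100°, φ₂ = -19.710° and longitude difference Δλ = -127.470°:
cos c = sin φ₁ sin φ₂ + cos φ₁ cos φ₂ cos Δλ = (0.0366)(-0.3373) + (0.9993)(0.9414)(-0.6083) = -0.58468,
so c = arccos(-0.58468) = 2.19528 rad.
So the angular separation is 125.78°.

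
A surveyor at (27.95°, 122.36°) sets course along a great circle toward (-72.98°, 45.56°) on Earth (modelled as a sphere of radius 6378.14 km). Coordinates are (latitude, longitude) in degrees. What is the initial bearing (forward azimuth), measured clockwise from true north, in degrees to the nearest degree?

198°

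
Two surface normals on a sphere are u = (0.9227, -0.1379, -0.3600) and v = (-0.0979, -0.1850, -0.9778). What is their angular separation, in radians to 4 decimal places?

1.2795 rad

u·v = 0.2872; |u| = 1.0000, |v| = 1.0000.
cos θ = (u·v)/(|u||v|) = 0.2872, so θ = 1.2795 rad.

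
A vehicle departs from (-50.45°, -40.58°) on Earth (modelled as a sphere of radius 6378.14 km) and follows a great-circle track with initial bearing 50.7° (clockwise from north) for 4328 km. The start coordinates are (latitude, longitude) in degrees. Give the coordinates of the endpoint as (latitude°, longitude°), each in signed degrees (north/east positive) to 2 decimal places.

-20.31°, -9.39°

Angular distance δ = d/R = 4328/6378.14 = 0.67857 rad; initial bearing θ = 0.8849 rad.
sin φ₂ = sin φ₁ cos δ + cos φ₁ sin δ cos θ = (-0.7711)(0.7785) + (0.6368)(0.6277)(0.6334) = -0.3471, so φ₂ = -20.31°.
Δλ = atan2(sin θ sin δ cos φ₁, cos δ − sin φ₁ sin φ₂) = atan2(0.3093, 0.5108) = 31.193°.
λ₂ = -40.580° + 31.193° = -9.39°.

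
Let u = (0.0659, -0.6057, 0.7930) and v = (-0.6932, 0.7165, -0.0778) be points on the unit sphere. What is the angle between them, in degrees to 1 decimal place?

122.8°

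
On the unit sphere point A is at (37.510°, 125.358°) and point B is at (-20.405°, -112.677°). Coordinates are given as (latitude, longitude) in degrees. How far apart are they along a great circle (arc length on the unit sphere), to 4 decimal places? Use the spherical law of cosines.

In radians: φ₁ = 0.6547, φ₂ = -0.3561, Δλ = 121.965° = 2.1287 rad.
cos c = sin φ₁ sin φ₂ + cos φ₁ cos φ₂ cos Δλ = (0.6089)(-0.3487) + (0.7932)(0.9373)(-0.5294) = -0.60589,
so c = arccos(-0.60589) = 2.22168 rad.
On the unit sphere the arc length equals the central angle: 2.2217.

2.2217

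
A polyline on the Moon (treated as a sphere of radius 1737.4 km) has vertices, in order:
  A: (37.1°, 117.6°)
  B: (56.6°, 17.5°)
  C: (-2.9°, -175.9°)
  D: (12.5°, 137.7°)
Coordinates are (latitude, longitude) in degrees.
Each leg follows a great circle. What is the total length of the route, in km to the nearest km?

7235 km

Leg A→B: central angle 1.1301 rad, distance 1963.4 km.
Leg B→C: central angle 2.1859 rad, distance 3797.8 km.
Leg C→D: central angle 0.8480 rad, distance 1473.4 km.
Total: 1963.4 + 3797.8 + 1473.4 ≈ 7235 km.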